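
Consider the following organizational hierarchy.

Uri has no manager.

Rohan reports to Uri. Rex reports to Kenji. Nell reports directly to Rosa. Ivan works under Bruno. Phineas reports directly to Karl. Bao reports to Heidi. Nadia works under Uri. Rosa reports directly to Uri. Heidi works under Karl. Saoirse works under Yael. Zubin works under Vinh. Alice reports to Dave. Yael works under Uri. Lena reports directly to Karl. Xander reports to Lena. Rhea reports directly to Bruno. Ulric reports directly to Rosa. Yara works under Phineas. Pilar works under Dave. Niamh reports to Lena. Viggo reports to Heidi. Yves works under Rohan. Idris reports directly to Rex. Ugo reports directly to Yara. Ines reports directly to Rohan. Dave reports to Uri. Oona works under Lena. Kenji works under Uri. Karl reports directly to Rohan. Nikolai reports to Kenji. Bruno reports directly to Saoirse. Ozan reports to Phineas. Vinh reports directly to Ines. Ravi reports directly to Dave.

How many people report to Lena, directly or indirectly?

3

Lena directly manages Oona, Niamh, Xander. Oona has no reports. Niamh has no reports. Xander has no reports. So Lena's organization is 3 direct reports plus everyone under them: 1 + 1 + 1 = 3.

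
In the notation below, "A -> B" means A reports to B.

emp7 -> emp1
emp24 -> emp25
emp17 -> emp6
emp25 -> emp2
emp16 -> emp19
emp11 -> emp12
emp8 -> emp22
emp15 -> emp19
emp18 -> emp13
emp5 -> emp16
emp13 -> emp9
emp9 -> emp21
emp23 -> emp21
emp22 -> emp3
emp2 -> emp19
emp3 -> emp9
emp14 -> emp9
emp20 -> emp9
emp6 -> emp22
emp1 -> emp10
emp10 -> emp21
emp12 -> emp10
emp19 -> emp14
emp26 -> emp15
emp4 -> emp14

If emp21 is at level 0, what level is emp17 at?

5

Chain from emp17 up to emp21: emp17 → emp6 → emp22 → emp3 → emp9 → emp21. That is 5 steps up, so emp17 is 5 levels below emp21.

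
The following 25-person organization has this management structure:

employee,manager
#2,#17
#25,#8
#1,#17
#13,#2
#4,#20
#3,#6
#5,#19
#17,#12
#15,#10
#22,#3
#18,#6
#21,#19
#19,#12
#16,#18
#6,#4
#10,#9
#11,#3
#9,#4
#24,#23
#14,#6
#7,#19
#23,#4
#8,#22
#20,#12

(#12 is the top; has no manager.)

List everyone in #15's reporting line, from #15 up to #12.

#15 -> #10 -> #9 -> #4 -> #20 -> #12

#15 reports to #10. #10 reports to #9. #9 reports to #4. #4 reports to #20. #20 reports to #12. #12 is at the top.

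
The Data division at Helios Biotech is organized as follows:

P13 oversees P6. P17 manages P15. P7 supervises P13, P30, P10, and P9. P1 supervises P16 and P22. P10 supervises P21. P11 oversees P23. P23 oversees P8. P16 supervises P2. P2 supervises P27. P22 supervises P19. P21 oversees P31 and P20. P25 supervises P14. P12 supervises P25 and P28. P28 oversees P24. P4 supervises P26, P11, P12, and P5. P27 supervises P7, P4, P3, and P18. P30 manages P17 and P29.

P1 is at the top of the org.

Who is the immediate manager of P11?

P11 reports directly to P4.

P4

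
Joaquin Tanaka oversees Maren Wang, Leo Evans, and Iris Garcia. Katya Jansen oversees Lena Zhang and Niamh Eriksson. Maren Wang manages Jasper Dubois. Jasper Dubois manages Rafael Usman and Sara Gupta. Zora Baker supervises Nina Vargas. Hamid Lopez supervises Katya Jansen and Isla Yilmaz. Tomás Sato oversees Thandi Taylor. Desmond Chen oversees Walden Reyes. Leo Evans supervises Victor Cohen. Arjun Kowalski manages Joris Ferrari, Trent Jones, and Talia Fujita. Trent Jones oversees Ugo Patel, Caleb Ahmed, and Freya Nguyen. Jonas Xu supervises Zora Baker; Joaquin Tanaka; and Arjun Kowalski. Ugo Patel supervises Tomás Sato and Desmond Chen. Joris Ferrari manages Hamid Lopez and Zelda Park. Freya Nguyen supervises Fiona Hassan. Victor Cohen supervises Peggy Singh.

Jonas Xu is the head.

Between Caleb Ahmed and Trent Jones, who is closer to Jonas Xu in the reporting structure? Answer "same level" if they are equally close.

Trent Jones

Caleb Ahmed is 3 levels below Jonas Xu; Trent Jones is 2. Trent Jones is higher.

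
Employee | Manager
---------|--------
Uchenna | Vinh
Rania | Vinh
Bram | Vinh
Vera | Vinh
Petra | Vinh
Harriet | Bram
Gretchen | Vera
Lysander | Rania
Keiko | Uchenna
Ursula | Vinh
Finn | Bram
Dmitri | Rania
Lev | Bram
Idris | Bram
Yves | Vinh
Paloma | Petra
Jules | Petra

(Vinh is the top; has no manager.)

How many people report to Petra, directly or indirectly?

Petra directly manages Paloma, Jules. Paloma has no reports. Jules has no reports. So Petra's organization is 2 direct reports plus everyone under them: 1 + 1 = 2.

2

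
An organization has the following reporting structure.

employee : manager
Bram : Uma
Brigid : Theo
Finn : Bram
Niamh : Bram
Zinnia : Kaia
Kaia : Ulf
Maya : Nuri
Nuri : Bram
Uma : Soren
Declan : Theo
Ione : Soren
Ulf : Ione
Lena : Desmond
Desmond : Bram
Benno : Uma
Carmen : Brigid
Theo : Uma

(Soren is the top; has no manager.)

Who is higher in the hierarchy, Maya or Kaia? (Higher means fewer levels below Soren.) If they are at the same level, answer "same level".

Kaia

Maya is 4 levels below Soren; Kaia is 3. Kaia is higher.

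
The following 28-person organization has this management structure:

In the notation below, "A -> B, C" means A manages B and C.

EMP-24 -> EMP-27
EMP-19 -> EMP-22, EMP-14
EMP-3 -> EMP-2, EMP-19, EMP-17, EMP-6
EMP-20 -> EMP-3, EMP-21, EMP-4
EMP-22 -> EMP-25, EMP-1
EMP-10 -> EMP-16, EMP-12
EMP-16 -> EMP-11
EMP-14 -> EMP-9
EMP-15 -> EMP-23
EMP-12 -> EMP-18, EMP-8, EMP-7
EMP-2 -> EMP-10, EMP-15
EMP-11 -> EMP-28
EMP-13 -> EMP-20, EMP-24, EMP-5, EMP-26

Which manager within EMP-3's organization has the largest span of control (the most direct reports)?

Direct-report counts within EMP-3's organization: EMP-3 has 4; EMP-19 has 2; EMP-14 has 1; EMP-22 has 2; EMP-2 has 2; EMP-15 has 1; EMP-10 has 2; EMP-12 has 3; EMP-16 has 1; EMP-11 has 1. The largest is 4, held by EMP-3.

EMP-3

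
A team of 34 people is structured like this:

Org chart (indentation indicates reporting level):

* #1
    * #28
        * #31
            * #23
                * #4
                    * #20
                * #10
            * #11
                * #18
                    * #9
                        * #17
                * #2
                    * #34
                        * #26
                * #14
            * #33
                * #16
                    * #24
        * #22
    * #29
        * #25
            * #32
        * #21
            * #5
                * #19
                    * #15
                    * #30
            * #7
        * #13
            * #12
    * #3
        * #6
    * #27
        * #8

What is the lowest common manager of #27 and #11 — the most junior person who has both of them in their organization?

#27's chain of managers is #1. #11's chain of managers is #31, #28, #1. The first manager that appears in both chains is #1.

#1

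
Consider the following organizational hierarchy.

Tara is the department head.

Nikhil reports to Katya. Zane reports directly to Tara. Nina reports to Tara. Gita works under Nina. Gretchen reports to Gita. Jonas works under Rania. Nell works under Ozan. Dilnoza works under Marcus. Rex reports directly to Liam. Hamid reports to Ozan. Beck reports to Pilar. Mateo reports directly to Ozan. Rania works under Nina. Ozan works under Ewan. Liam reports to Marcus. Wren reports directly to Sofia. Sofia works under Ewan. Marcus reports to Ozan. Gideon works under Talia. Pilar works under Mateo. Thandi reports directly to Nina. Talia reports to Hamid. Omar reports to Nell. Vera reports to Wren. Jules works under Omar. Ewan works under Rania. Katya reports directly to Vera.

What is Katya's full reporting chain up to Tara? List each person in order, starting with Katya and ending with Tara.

Katya reports to Vera. Vera reports to Wren. Wren reports to Sofia. Sofia reports to Ewan. Ewan reports to Rania. Rania reports to Nina. Nina reports to Tara. Tara is at the top.

Katya -> Vera -> Wren -> Sofia -> Ewan -> Rania -> Nina -> Tara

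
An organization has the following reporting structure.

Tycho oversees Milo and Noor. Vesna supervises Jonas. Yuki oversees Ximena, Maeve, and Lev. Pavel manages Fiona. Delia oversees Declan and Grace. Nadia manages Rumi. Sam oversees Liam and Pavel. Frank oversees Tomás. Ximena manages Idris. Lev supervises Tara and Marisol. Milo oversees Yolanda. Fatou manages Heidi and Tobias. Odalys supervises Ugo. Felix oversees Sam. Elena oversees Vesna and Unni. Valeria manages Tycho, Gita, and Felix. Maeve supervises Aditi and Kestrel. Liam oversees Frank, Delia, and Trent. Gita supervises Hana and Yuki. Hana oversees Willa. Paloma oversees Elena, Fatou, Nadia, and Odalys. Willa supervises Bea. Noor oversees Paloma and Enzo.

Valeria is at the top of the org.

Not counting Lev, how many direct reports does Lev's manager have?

Lev reports to Yuki. Yuki's other direct reports are Ximena, Maeve — 2 peers.

2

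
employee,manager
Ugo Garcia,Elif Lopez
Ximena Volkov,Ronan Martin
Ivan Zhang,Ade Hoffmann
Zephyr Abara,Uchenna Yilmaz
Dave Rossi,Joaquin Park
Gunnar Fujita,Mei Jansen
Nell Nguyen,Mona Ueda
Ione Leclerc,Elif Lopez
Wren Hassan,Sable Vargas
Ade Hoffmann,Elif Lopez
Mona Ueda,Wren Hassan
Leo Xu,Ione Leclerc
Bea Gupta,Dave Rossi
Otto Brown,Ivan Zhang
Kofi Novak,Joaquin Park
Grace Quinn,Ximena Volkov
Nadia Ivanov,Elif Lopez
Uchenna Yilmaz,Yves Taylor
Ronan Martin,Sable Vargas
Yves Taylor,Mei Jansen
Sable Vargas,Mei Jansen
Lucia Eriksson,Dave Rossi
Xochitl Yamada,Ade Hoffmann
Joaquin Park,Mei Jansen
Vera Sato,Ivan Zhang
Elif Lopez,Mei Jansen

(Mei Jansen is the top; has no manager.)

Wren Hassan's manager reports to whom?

Mei Jansen

Wren Hassan reports to Sable Vargas, and Sable Vargas reports to Mei Jansen. So Wren Hassan's skip-level manager is Mei Jansen.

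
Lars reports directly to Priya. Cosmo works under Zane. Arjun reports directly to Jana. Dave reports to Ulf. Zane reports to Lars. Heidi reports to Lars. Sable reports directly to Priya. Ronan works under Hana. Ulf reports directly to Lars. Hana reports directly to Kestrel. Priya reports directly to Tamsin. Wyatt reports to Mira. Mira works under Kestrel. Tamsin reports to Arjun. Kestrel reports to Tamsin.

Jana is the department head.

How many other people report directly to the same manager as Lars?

1

Lars reports to Priya. Priya's other direct reports are Sable — 1 peer.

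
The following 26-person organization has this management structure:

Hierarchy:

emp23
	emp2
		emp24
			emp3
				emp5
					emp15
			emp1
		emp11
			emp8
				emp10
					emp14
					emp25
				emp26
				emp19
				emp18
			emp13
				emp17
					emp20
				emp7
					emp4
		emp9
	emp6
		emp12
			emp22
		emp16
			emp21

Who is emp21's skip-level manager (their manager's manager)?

emp6

emp21 reports to emp16, and emp16 reports to emp6. So emp21's skip-level manager is emp6.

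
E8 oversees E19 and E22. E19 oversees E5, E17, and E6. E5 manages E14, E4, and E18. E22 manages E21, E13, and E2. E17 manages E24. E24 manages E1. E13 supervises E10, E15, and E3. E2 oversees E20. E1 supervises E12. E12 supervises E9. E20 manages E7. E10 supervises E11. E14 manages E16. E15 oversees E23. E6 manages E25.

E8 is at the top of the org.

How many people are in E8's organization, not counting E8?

E8 directly manages E19, E22. Under E19: E6, E25, E17, E24, E1, E12, E9, E5, E18, E4, E14, E16 (12). Under E22: E21, E2, E20, E7, E13, E3, E15, E23, E10, E11 (10). So E8's organization is 2 direct reports plus everyone under them: 13 + 11 = 24.

24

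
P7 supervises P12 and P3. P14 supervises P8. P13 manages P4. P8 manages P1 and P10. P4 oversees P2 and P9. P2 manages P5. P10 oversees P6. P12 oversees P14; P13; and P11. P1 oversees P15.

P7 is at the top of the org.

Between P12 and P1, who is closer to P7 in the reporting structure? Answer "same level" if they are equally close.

P12

P12 is 1 level below P7; P1 is 4. P12 is higher.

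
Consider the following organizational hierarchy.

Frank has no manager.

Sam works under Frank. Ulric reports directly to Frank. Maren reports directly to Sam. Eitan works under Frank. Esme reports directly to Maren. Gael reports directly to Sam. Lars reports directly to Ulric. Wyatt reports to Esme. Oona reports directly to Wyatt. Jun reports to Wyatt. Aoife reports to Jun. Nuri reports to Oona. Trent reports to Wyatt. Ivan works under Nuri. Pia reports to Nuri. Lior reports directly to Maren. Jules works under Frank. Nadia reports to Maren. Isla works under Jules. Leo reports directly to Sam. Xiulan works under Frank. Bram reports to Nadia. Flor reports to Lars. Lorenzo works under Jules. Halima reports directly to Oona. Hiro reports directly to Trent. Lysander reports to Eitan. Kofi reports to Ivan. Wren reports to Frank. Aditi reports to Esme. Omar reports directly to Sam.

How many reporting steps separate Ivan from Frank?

7

Chain from Ivan up to Frank: Ivan → Nuri → Oona → Wyatt → Esme → Maren → Sam → Frank. That is 7 steps up, so Ivan is 7 levels below Frank.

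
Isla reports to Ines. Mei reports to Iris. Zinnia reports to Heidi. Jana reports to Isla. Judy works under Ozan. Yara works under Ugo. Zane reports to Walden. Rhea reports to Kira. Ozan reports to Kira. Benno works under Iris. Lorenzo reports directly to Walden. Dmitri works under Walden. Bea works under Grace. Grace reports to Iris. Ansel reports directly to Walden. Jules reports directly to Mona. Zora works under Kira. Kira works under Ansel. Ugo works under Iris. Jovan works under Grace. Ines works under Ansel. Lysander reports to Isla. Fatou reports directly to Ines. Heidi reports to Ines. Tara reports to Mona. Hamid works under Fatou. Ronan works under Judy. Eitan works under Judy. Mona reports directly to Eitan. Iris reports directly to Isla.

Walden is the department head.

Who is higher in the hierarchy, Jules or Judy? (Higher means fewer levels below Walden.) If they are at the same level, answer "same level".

Judy

Jules is 7 levels below Walden; Judy is 4. Judy is higher.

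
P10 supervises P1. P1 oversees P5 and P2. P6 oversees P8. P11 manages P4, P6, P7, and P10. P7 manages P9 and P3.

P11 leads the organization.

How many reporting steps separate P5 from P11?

3

Chain from P5 up to P11: P5 → P1 → P10 → P11. That is 3 steps up, so P5 is 3 levels below P11.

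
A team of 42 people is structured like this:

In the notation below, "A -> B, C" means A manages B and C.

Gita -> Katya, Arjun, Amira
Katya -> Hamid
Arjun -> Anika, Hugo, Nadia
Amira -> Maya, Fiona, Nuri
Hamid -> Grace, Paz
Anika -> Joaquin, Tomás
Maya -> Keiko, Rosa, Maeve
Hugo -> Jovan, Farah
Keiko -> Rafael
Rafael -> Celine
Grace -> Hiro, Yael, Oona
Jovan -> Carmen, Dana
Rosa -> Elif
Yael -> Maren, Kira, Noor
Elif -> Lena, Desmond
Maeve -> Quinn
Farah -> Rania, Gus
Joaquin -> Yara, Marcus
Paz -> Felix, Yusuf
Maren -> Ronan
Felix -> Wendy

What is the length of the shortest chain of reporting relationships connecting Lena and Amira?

Lena is in Amira's organization: the chain from Lena up to Amira is Lena → Elif → Rosa → Maya → Amira, which is 4 links.

4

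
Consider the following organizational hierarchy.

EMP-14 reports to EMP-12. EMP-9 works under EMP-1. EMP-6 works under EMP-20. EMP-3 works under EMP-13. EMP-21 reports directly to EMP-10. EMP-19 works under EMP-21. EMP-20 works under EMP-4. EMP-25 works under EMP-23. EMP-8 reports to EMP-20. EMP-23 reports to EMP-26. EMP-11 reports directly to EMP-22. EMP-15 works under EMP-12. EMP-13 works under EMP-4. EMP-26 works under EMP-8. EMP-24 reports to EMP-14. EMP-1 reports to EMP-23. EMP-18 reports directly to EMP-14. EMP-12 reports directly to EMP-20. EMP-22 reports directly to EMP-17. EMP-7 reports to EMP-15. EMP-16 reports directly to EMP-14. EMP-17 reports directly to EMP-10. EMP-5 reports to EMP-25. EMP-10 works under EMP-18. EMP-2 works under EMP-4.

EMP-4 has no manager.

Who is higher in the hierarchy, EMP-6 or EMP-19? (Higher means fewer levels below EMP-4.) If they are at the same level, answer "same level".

EMP-6 is 2 levels below EMP-4; EMP-19 is 7. EMP-6 is higher.

EMP-6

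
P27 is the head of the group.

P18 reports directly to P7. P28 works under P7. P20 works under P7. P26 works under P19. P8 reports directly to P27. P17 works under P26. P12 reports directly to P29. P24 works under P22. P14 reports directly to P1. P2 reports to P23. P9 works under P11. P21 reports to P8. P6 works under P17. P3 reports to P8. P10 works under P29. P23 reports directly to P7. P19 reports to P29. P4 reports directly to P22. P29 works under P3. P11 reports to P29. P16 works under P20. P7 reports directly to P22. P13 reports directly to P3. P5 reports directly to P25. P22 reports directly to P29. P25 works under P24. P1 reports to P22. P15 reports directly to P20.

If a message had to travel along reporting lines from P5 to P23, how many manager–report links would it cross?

5

P5 is 3 levels below P22, and P23 is 2 levels below P22 (their lowest common manager). The shortest path runs up from P5 to P22 and back down to P23: 3 + 2 = 5 links.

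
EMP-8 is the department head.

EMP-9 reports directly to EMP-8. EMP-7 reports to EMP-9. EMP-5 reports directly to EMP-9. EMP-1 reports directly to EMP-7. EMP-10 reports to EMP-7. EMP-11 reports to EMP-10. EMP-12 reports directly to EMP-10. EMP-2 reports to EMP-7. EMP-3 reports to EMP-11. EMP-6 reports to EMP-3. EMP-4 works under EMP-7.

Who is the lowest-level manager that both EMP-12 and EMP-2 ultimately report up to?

EMP-7

EMP-12's chain of managers is EMP-10, EMP-7, EMP-9, EMP-8. EMP-2's chain of managers is EMP-7, EMP-9, EMP-8. The first manager that appears in both chains is EMP-7.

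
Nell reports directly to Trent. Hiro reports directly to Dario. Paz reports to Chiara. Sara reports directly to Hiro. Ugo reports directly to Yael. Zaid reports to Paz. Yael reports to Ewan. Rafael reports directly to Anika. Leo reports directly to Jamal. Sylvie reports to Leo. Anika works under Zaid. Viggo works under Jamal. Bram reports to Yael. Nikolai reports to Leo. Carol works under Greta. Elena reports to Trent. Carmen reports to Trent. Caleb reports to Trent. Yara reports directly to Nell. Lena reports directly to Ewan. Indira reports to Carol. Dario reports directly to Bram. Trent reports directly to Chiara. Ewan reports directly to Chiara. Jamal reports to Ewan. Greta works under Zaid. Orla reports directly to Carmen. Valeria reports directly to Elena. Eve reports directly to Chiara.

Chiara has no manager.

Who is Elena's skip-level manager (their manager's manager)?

Chiara

Elena reports to Trent, and Trent reports to Chiara. So Elena's skip-level manager is Chiara.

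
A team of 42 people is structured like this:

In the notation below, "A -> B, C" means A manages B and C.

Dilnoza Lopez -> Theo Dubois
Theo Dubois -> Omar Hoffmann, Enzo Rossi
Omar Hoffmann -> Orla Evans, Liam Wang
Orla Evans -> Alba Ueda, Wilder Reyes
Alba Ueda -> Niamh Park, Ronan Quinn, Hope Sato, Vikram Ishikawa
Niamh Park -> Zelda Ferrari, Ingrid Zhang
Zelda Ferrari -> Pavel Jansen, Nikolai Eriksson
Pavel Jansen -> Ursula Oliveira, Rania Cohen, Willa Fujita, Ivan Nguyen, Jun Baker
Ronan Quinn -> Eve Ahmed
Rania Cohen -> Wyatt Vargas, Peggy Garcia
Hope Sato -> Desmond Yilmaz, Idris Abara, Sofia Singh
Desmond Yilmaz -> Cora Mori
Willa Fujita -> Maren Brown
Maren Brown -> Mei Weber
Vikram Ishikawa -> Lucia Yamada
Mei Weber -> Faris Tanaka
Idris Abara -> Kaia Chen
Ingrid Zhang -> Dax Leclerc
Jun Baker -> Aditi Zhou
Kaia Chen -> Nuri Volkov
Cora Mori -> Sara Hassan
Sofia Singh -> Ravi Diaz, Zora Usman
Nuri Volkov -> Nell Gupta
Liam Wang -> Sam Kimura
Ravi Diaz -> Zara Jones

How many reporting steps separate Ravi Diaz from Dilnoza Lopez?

7

Chain from Ravi Diaz up to Dilnoza Lopez: Ravi Diaz → Sofia Singh → Hope Sato → Alba Ueda → Orla Evans → Omar Hoffmann → Theo Dubois → Dilnoza Lopez. That is 7 steps up, so Ravi Diaz is 7 levels below Dilnoza Lopez.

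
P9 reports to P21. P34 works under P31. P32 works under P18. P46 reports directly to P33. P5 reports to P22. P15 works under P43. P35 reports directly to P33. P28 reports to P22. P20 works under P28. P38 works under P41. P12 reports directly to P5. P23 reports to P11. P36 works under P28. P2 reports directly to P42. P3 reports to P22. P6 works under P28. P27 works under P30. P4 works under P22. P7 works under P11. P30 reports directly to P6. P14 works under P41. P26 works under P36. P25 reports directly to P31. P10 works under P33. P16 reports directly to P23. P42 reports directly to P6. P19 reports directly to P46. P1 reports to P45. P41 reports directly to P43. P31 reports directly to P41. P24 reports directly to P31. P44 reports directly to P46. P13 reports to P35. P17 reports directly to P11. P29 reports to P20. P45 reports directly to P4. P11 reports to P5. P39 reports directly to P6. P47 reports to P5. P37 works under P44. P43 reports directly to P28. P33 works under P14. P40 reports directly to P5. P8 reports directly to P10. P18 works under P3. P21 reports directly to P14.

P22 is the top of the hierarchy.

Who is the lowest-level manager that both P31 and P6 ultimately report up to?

P31's chain of managers is P41, P43, P28, P22. P6's chain of managers is P28, P22. The first manager that appears in both chains is P28.

P28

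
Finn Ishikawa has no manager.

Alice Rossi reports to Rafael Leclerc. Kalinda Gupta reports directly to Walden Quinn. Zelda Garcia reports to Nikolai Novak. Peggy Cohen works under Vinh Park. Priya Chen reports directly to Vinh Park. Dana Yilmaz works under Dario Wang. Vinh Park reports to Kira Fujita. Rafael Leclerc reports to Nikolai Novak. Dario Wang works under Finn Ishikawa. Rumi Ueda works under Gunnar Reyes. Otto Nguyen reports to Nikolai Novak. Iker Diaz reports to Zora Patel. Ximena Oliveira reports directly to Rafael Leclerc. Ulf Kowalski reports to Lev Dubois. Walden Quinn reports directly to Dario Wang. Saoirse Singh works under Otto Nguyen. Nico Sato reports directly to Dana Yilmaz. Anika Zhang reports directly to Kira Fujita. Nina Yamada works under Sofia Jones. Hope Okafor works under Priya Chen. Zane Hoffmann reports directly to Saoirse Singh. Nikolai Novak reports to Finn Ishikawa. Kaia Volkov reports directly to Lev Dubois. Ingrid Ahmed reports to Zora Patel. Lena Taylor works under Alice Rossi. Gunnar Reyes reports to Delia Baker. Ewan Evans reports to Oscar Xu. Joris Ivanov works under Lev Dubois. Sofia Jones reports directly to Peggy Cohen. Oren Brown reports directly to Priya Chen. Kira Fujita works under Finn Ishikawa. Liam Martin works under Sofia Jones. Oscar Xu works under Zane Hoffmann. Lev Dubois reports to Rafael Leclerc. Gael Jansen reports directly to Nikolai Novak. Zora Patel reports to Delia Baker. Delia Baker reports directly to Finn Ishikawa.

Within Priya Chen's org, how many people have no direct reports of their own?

The people in Priya Chen's organization with no one reporting to them are Oren Brown, Hope Okafor. That is 2.

2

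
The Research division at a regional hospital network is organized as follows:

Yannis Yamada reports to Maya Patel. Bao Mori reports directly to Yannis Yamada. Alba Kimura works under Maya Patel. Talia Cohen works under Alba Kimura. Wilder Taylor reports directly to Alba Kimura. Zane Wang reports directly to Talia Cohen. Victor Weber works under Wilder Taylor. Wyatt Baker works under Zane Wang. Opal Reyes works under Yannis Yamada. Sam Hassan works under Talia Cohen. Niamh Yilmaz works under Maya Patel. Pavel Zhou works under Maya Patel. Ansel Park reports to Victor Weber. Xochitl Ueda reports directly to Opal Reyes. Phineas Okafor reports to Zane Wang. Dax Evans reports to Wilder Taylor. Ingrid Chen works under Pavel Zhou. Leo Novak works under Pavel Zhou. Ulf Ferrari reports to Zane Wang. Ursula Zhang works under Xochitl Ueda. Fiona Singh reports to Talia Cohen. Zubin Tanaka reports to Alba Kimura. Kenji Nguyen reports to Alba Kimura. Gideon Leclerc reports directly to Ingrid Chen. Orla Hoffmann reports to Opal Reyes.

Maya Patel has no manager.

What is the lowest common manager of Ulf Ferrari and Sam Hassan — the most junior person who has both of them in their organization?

Talia Cohen

Ulf Ferrari's chain of managers is Zane Wang, Talia Cohen, Alba Kimura, Maya Patel. Sam Hassan's chain of managers is Talia Cohen, Alba Kimura, Maya Patel. The first manager that appears in both chains is Talia Cohen.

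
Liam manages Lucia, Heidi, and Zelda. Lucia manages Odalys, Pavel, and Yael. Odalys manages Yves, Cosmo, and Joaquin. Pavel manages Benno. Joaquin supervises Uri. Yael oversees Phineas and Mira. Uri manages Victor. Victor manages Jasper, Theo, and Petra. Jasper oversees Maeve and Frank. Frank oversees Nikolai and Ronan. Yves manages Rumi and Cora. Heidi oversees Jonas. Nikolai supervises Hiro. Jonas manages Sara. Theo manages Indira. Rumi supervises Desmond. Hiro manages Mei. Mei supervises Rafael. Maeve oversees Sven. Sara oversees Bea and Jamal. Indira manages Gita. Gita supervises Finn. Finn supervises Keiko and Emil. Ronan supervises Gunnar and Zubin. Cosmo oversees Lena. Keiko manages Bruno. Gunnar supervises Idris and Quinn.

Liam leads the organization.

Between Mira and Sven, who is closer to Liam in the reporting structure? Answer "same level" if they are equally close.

Mira

Mira is 3 levels below Liam; Sven is 8. Mira is higher.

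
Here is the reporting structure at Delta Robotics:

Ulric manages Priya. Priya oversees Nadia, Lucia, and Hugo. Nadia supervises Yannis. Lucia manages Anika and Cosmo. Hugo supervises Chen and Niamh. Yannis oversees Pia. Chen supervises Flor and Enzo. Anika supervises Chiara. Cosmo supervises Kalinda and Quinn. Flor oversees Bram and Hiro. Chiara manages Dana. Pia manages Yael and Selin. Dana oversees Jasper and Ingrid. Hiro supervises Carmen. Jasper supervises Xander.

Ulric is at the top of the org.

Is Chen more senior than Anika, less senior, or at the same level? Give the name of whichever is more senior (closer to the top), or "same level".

same level

Both Chen and Anika are 3 levels below Ulric.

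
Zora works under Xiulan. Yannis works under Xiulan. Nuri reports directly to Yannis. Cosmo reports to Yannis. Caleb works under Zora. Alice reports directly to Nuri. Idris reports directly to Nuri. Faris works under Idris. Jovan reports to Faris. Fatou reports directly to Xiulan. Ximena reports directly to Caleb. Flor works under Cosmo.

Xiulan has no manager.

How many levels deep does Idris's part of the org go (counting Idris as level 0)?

2

The longest chain under Idris runs Idris → Faris → Jovan, which is 2 levels below Idris.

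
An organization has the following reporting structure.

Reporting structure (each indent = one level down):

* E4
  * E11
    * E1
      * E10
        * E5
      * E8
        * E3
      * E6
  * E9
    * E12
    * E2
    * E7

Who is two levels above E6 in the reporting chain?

E11

E6 reports to E1, and E1 reports to E11. So E6's skip-level manager is E11.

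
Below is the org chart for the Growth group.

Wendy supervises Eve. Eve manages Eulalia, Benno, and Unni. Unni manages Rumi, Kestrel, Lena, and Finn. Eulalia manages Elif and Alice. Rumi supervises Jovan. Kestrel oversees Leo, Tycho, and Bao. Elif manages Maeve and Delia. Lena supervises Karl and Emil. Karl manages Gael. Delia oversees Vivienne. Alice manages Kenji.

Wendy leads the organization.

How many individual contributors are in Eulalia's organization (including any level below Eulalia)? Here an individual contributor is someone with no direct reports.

3

The people in Eulalia's organization with no one reporting to them are Kenji, Vivienne, Maeve. That is 3.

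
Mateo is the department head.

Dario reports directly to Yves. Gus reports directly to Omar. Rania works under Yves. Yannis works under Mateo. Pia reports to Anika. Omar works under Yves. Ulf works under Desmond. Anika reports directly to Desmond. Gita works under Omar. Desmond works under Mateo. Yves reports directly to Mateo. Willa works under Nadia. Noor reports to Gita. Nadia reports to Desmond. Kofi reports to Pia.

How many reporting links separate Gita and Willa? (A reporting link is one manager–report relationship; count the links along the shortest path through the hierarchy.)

6

Gita is 3 levels below Mateo, and Willa is 3 levels below Mateo (their lowest common manager). The shortest path runs up from Gita to Mateo and back down to Willa: 3 + 3 = 6 links.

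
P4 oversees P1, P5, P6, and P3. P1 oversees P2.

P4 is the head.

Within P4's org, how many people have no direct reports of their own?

The people in P4's organization with no one reporting to them are P5, P6, P2, P3. That is 4.

4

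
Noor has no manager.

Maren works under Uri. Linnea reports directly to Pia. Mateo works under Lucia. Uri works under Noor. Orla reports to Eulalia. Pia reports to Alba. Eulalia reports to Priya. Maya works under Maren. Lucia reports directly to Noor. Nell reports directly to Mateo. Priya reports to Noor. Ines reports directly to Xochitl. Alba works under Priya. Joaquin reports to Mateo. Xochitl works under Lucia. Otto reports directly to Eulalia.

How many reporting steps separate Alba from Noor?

2

Chain from Alba up to Noor: Alba → Priya → Noor. That is 2 steps up, so Alba is 2 levels below Noor.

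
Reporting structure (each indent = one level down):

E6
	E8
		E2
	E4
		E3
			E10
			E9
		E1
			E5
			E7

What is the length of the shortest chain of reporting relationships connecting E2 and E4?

3

E2 is 2 levels below E6, and E4 is 1 level below E6 (their lowest common manager). The shortest path runs up from E2 to E6 and back down to E4: 2 + 1 = 3 links.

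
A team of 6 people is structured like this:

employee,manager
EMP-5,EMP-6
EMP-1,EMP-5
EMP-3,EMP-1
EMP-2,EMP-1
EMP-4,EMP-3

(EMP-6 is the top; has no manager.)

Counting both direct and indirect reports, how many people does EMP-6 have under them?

EMP-6 directly manages EMP-5. Under EMP-5: EMP-1, EMP-2, EMP-3, EMP-4 (4). That's 5 in total.

5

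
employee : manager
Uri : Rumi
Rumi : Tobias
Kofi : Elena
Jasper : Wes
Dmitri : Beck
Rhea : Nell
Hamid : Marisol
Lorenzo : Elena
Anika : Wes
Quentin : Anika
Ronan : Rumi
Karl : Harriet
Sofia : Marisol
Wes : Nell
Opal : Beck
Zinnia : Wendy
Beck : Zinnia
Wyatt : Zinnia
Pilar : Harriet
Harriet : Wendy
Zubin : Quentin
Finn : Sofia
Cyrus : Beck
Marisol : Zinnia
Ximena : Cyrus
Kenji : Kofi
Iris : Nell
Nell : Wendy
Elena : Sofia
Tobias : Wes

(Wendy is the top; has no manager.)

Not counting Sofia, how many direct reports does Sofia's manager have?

Sofia reports to Marisol. Marisol's other direct reports are Hamid — 1 peer.

1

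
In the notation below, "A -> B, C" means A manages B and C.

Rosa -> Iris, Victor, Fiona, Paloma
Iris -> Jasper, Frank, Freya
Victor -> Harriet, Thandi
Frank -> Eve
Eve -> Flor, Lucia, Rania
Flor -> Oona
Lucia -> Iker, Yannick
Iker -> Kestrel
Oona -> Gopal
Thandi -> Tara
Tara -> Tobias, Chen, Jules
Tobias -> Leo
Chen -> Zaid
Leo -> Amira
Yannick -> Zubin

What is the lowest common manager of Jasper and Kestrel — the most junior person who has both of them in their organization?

Iris

Jasper's chain of managers is Iris, Rosa. Kestrel's chain of managers is Iker, Lucia, Eve, Frank, Iris, Rosa. The first manager that appears in both chains is Iris.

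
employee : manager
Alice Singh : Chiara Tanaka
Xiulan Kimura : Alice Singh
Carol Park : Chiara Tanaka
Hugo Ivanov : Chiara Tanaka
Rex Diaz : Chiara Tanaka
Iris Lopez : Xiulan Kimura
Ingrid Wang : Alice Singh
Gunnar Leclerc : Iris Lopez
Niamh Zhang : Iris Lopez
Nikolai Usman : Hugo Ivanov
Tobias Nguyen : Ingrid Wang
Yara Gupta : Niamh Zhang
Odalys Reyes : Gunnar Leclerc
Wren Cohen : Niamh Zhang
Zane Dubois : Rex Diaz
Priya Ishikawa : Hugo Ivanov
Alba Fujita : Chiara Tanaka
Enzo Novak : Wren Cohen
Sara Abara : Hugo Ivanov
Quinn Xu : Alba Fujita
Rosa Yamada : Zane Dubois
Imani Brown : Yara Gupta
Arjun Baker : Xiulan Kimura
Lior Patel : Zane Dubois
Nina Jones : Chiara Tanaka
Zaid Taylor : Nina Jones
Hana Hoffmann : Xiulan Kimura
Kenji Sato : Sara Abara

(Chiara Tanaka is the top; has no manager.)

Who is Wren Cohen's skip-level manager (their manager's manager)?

Wren Cohen reports to Niamh Zhang, and Niamh Zhang reports to Iris Lopez. So Wren Cohen's skip-level manager is Iris Lopez.

Iris Lopez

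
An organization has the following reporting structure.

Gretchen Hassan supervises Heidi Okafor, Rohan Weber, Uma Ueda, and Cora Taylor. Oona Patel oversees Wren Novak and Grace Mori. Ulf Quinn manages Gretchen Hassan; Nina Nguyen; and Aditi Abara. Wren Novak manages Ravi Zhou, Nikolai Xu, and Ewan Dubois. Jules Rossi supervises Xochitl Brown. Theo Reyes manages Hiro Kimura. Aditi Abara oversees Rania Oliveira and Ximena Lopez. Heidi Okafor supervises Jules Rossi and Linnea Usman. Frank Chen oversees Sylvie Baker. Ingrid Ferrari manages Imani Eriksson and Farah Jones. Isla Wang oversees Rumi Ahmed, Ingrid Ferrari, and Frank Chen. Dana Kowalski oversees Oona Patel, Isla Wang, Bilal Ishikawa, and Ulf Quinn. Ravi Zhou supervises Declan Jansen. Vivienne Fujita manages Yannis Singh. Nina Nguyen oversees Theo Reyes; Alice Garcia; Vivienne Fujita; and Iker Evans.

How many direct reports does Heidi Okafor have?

Heidi Okafor directly manages Jules Rossi, Linnea Usman. That is 2 direct reports.

2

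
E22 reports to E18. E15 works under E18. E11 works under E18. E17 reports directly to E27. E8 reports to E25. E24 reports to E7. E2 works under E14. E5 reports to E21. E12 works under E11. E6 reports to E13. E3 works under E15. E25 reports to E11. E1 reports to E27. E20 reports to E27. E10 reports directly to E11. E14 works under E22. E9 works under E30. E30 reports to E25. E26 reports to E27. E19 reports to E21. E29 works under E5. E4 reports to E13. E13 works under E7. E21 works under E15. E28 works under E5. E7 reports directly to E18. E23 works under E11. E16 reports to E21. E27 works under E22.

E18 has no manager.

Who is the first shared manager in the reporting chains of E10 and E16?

E10's chain of managers is E11, E18. E16's chain of managers is E21, E15, E18. The first manager that appears in both chains is E18.

E18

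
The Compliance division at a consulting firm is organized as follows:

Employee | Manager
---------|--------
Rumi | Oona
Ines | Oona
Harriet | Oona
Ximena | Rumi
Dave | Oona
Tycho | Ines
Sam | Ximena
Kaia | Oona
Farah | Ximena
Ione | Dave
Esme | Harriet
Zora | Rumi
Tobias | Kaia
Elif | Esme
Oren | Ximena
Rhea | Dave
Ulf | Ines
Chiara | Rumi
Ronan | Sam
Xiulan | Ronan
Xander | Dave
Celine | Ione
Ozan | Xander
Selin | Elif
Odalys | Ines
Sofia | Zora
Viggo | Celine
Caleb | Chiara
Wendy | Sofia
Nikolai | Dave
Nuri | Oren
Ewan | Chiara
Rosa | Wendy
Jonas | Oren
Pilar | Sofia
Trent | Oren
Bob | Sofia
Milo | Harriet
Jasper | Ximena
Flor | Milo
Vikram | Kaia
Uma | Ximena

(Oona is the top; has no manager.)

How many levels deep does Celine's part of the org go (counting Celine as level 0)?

1

The longest chain under Celine runs Celine → Viggo, which is 1 level below Celine.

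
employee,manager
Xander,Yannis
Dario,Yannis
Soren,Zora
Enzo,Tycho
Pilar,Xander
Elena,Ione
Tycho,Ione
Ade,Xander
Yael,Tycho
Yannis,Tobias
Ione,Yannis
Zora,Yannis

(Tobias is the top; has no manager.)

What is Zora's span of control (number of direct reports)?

Zora directly manages Soren. That is 1 direct report.

1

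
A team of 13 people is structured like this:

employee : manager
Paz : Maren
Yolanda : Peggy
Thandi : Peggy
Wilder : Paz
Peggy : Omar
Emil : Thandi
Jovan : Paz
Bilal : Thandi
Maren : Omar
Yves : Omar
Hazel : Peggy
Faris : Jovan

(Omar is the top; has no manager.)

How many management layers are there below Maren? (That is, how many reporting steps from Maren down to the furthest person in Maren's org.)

The longest chain under Maren runs Maren → Paz → Jovan → Faris, which is 3 levels below Maren.

3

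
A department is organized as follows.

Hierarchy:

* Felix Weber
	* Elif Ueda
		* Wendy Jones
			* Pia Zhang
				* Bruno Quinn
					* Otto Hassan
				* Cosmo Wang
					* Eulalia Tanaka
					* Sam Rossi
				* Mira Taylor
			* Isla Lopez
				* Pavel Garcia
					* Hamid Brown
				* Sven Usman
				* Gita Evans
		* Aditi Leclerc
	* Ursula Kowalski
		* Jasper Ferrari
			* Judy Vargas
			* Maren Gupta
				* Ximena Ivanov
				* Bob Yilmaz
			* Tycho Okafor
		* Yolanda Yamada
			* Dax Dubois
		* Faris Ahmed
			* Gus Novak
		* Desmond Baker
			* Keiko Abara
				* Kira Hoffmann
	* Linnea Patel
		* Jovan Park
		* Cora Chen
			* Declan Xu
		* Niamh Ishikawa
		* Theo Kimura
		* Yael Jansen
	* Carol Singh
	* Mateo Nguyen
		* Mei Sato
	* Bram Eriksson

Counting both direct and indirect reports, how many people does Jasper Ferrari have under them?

5

Jasper Ferrari directly manages Judy Vargas, Maren Gupta, Tycho Okafor. Judy Vargas has no reports. Under Maren Gupta: Bob Yilmaz, Ximena Ivanov (2). Tycho Okafor has no reports. So Jasper Ferrari's organization is 3 direct reports plus everyone under them: 1 + 3 + 1 = 5.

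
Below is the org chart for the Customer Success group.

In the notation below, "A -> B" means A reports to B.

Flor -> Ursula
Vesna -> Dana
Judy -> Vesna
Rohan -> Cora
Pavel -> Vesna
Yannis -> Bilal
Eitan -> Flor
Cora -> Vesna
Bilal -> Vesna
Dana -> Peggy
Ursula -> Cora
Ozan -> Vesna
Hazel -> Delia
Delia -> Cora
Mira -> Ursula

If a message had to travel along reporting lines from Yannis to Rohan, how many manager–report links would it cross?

Yannis is 2 levels below Vesna, and Rohan is 2 levels below Vesna (their lowest common manager). The shortest path runs up from Yannis to Vesna and back down to Rohan: 2 + 2 = 4 links.

4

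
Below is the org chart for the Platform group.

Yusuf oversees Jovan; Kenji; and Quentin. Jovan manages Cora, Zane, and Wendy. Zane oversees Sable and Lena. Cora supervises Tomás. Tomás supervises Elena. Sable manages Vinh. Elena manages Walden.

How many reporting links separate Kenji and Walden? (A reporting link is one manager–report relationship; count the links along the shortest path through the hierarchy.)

6

Kenji is 1 level below Yusuf, and Walden is 5 levels below Yusuf (their lowest common manager). The shortest path runs up from Kenji to Yusuf and back down to Walden: 1 + 5 = 6 links.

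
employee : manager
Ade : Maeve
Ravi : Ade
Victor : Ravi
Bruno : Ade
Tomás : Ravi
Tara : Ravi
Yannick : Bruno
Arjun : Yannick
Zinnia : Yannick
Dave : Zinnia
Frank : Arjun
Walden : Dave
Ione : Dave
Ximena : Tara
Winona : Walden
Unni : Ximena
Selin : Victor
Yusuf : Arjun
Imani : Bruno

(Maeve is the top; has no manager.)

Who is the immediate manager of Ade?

Ade reports directly to Maeve.

Maeve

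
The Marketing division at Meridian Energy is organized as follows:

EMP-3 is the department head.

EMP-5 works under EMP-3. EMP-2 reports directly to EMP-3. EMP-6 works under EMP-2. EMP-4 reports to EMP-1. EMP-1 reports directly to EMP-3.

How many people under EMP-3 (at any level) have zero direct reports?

The people in EMP-3's organization with no one reporting to them are EMP-6, EMP-4, EMP-5. That is 3.

3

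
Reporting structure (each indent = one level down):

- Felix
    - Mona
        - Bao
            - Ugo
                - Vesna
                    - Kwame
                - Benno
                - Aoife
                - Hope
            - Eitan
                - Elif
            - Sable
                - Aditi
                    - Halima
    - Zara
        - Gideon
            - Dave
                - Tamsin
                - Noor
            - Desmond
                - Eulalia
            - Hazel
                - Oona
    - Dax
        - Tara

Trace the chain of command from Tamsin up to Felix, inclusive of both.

Tamsin reports to Dave. Dave reports to Gideon. Gideon reports to Zara. Zara reports to Felix. Felix is at the top.

Tamsin -> Dave -> Gideon -> Zara -> Felix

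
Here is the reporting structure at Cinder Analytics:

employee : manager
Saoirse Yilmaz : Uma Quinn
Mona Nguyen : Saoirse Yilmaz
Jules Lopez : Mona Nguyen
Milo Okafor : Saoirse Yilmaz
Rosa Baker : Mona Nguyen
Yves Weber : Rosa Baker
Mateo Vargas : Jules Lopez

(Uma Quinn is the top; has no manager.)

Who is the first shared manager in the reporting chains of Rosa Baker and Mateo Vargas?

Mona Nguyen

Rosa Baker's chain of managers is Mona Nguyen, Saoirse Yilmaz, Uma Quinn. Mateo Vargas's chain of managers is Jules Lopez, Mona Nguyen, Saoirse Yilmaz, Uma Quinn. The first manager that appears in both chains is Mona Nguyen.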